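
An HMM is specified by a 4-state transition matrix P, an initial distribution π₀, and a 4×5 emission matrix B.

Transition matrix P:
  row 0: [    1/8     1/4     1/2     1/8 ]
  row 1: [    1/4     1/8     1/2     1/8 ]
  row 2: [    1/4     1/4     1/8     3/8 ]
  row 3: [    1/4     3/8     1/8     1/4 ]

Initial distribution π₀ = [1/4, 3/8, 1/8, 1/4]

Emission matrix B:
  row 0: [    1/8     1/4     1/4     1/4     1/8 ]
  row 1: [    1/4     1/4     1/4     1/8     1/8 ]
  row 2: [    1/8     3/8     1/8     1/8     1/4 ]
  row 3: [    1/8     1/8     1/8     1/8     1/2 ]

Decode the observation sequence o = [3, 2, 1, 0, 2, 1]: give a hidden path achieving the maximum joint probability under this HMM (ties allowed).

path = [0, 1, 2, 3, 1, 2]

t=0: δ = [6.250e-02, 4.688e-02, 1.562e-02, 3.125e-02]  (obs o_0=3)
t=1: δ = [2.930e-03, 3.906e-03, 3.906e-03, 9.766e-04]  ψ = [1, 0, 0, 0]  (obs o_1=2)
t=2: δ = [2.441e-04, 2.441e-04, 7.324e-04, 1.831e-04]  ψ = [1, 2, 1, 2]  (obs o_2=1)
t=3: δ = [2.289e-05, 4.578e-05, 1.526e-05, 3.433e-05]  ψ = [2, 2, 0, 2]  (obs o_3=0)
t=4: δ = [2.861e-06, 3.219e-06, 2.861e-06, 1.073e-06]  ψ = [1, 3, 1, 3]  (obs o_4=2)
t=5: δ = [2.012e-07, 1.788e-07, 6.035e-07, 1.341e-07]  ψ = [1, 0, 1, 2]  (obs o_5=1)
backtrack: best end state = 2; path = [0, 1, 2, 3, 1, 2]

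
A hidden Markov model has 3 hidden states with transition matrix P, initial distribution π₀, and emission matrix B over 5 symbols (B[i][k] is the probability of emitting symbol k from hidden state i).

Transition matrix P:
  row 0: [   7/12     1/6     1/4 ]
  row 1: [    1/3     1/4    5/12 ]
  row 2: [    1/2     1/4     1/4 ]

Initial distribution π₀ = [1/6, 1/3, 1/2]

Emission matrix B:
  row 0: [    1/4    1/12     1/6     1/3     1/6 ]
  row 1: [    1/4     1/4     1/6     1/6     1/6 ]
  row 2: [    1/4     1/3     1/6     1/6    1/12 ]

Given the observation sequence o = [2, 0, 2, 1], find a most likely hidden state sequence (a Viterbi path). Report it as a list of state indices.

path = [2, 0, 0, 2]

t=0: δ = [2.778e-02, 5.556e-02, 8.333e-02]  (obs o_0=2)
t=1: δ = [1.042e-02, 5.208e-03, 5.787e-03]  ψ = [2, 2, 1]  (obs o_1=0)
t=2: δ = [1.013e-03, 2.894e-04, 4.340e-04]  ψ = [0, 0, 0]  (obs o_2=2)
t=3: δ = [4.923e-05, 4.220e-05, 8.439e-05]  ψ = [0, 0, 0]  (obs o_3=1)
backtrack: best end state = 2; path = [2, 0, 0, 2]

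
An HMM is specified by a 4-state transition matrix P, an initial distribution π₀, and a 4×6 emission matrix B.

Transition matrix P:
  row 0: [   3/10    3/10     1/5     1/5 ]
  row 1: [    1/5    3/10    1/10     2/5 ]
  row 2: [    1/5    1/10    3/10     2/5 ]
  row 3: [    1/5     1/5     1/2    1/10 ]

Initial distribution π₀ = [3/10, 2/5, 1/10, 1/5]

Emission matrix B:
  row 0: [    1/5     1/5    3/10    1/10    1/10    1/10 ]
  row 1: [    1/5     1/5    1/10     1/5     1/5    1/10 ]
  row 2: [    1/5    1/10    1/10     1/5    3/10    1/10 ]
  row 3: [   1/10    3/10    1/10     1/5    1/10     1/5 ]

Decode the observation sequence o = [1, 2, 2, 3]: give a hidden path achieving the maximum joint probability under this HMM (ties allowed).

path = [0, 0, 0, 1]

t=0: δ = [6.000e-02, 8.000e-02, 1.000e-02, 6.000e-02]  (obs o_0=1)
t=1: δ = [5.400e-03, 2.400e-03, 3.000e-03, 3.200e-03]  ψ = [0, 1, 3, 1]  (obs o_1=2)
t=2: δ = [4.860e-04, 1.620e-04, 1.600e-04, 1.200e-04]  ψ = [0, 0, 3, 2]  (obs o_2=2)
t=3: δ = [1.458e-05, 2.916e-05, 1.944e-05, 1.944e-05]  ψ = [0, 0, 0, 0]  (obs o_3=3)
backtrack: best end state = 1; path = [0, 0, 0, 1]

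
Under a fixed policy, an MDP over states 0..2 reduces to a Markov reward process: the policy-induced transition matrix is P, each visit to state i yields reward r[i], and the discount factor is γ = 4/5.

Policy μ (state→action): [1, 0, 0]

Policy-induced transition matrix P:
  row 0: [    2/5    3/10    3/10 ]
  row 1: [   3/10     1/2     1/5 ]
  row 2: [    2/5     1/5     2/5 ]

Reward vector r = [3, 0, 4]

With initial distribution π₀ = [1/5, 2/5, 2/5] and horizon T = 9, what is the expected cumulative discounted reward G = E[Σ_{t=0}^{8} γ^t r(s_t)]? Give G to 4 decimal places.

G = 9.7945

t=0: π = [0.2000, 0.4000, 0.4000], E[r] = 2.2000, γ^t·E[r] = 2.200000, running G = 2.200000
t=1: π = [0.3600, 0.3400, 0.3000], E[r] = 2.2800, γ^t·E[r] = 1.824000, running G = 4.024000
t=2: π = [0.3660, 0.3380, 0.2960], E[r] = 2.2820, γ^t·E[r] = 1.460480, running G = 5.484480
t=3: π = [0.3662, 0.3380, 0.2958], E[r] = 2.2818, γ^t·E[r] = 1.168282, running G = 6.652762
t=4: π = [0.3662, 0.3380, 0.2958], E[r] = 2.2817, γ^t·E[r] = 0.934593, running G = 7.587354
t=5: π = [0.3662, 0.3380, 0.2958], E[r] = 2.2817, γ^t·E[r] = 0.747667, running G = 8.335021
t=6: π = [0.3662, 0.3380, 0.2958], E[r] = 2.2817, γ^t·E[r] = 0.598132, running G = 8.933153
t=7: π = [0.3662, 0.3380, 0.2958], E[r] = 2.2817, γ^t·E[r] = 0.478505, running G = 9.411658
t=8: π = [0.3662, 0.3380, 0.2958], E[r] = 2.2817, γ^t·E[r] = 0.382804, running G = 9.794462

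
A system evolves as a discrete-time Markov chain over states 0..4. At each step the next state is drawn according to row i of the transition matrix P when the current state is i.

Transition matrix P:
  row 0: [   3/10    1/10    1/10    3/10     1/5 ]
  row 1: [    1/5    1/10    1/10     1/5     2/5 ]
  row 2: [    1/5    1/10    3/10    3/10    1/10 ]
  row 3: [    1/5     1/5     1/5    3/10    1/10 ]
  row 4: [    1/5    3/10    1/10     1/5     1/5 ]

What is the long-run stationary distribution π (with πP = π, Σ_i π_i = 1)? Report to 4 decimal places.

Balance equations π_j = Σ_i π_i·P[i][j]:
  π_0 = 3/10·π_0 + 1/5·π_1 + 1/5·π_2 + 1/5·π_3 + 1/5·π_4
  π_1 = 1/10·π_0 + 1/10·π_1 + 1/10·π_2 + 1/5·π_3 + 3/10·π_4
  π_2 = 1/10·π_0 + 1/10·π_1 + 3/10·π_2 + 1/5·π_3 + 1/10·π_4
  π_3 = 3/10·π_0 + 1/5·π_1 + 3/10·π_2 + 3/10·π_3 + 1/5·π_4
  normalize: π_0 + π_1 + π_2 + π_3 + π_4 = 1
Solving the linear system gives exactly π = [2/9, 631/3834, 101/639, 169/639, 731/3834].

π = [0.2222, 0.1646, 0.1581, 0.2645, 0.1907]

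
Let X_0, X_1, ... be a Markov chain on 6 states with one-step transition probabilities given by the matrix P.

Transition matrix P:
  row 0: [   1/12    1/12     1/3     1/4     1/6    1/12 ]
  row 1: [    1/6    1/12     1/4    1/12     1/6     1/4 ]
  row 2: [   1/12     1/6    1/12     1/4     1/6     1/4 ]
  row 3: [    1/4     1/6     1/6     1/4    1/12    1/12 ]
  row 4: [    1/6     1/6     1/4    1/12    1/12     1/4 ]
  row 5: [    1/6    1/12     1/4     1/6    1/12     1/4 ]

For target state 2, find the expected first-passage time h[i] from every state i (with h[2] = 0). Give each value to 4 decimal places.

First-step conditioning: h[2] = 0; for i ≠ 2, h[i] = 1 + Σ_k P[i][k]·h[k].
  h[0] = 1 + 1/12·h[0] + 1/12·h[1] + 1/4·h[3] + 1/6·h[4] + 1/12·h[5]
  h[1] = 1 + 1/6·h[0] + 1/12·h[1] + 1/12·h[3] + 1/6·h[4] + 1/4·h[5]
  h[3] = 1 + 1/4·h[0] + 1/6·h[1] + 1/4·h[3] + 1/12·h[4] + 1/12·h[5]
  h[4] = 1 + 1/6·h[0] + 1/6·h[1] + 1/12·h[3] + 1/12·h[4] + 1/4·h[5]
  h[5] = 1 + 1/6·h[0] + 1/12·h[1] + 1/6·h[3] + 1/12·h[4] + 1/4·h[5]
Solving the 5×5 linear system over states ≠ 2 gives exactly h = [2196/589, 2346/589, 0, 2562/589, 2346/589, 2364/589] (h[2] = 0 is the target).

h = [3.7284, 3.9830, 0.0000, 4.3497, 3.9830, 4.0136]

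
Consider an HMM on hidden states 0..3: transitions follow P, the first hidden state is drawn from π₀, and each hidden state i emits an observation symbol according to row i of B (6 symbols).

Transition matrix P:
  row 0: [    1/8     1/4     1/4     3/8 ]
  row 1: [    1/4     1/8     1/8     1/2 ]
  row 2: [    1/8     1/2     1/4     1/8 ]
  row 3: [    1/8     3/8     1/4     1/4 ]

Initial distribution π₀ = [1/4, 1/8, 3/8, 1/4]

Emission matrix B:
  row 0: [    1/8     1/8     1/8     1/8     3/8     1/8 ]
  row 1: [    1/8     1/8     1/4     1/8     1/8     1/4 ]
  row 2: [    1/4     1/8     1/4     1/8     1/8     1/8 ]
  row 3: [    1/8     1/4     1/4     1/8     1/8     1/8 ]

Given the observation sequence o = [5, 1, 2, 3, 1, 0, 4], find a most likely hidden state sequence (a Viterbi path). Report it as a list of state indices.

t=0: δ = [3.125e-02, 3.125e-02, 4.688e-02, 3.125e-02]  (obs o_0=5)
t=1: δ = [9.766e-04, 2.930e-03, 1.465e-03, 3.906e-03]  ψ = [1, 2, 2, 1]  (obs o_1=1)
t=2: δ = [9.155e-05, 3.662e-04, 2.441e-04, 3.662e-04]  ψ = [1, 3, 3, 1]  (obs o_2=2)
t=3: δ = [1.144e-05, 1.717e-05, 1.144e-05, 2.289e-05]  ψ = [1, 3, 3, 1]  (obs o_3=3)
t=4: δ = [5.364e-07, 1.073e-06, 7.153e-07, 2.146e-06]  ψ = [1, 3, 3, 1]  (obs o_4=1)
t=5: δ = [3.353e-08, 1.006e-07, 1.341e-07, 6.706e-08]  ψ = [1, 3, 3, 1]  (obs o_5=0)
t=6: δ = [9.430e-09, 8.382e-09, 4.191e-09, 6.286e-09]  ψ = [1, 2, 2, 1]  (obs o_6=4)
backtrack: best end state = 0; path = [2, 1, 3, 1, 3, 1, 0]

path = [2, 1, 3, 1, 3, 1, 0]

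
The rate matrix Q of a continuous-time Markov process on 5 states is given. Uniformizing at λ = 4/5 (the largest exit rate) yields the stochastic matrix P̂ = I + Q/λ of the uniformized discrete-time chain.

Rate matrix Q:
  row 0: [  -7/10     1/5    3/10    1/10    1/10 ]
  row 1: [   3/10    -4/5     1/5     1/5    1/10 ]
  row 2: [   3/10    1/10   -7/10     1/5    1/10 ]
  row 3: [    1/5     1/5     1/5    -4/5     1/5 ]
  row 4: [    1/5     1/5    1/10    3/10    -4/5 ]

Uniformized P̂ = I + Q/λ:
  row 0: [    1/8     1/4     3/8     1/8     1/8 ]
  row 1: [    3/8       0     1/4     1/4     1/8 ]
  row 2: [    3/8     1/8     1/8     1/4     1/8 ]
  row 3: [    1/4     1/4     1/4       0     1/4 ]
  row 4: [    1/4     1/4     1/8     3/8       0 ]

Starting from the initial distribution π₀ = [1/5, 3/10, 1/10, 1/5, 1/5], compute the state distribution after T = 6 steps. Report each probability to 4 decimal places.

π = [0.2681, 0.1763, 0.2374, 0.1863, 0.1319]

t=0: π = [0.2000, 0.3000, 0.1000, 0.2000, 0.2000]
t=1: π = [0.2750, 0.1625, 0.2375, 0.2000, 0.1250]
t=2: π = [0.2656, 0.1797, 0.2391, 0.1813, 0.1344]
t=3: π = [0.2691, 0.1752, 0.2365, 0.1883, 0.1309]
t=4: π = [0.2678, 0.1766, 0.2377, 0.1856, 0.1322]
t=5: π = [0.2683, 0.1761, 0.2372, 0.1866, 0.1317]
t=6: π = [0.2681, 0.1763, 0.2374, 0.1863, 0.1319]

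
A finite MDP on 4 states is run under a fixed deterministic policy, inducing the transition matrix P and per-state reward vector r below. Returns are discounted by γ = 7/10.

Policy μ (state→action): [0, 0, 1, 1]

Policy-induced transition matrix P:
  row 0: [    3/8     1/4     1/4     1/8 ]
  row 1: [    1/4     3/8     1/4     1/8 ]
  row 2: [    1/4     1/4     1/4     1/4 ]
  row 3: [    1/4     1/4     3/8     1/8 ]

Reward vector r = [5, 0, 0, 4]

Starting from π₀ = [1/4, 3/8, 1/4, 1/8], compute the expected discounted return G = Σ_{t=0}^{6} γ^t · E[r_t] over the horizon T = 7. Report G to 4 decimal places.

G = 5.9732

t=0: π = [0.2500, 0.3750, 0.2500, 0.1250], E[r] = 1.7500, γ^t·E[r] = 1.750000, running G = 1.750000
t=1: π = [0.2813, 0.2969, 0.2656, 0.1563], E[r] = 2.0313, γ^t·E[r] = 1.421875, running G = 3.171875
t=2: π = [0.2852, 0.2871, 0.2695, 0.1582], E[r] = 2.0586, γ^t·E[r] = 1.008711, running G = 4.180586
t=3: π = [0.2856, 0.2859, 0.2698, 0.1587], E[r] = 2.0630, γ^t·E[r] = 0.707605, running G = 4.888191
t=4: π = [0.2857, 0.2857, 0.2698, 0.1587], E[r] = 2.0634, γ^t·E[r] = 0.495426, running G = 5.383617
t=5: π = [0.2857, 0.2857, 0.2698, 0.1587], E[r] = 2.0635, γ^t·E[r] = 0.346810, running G = 5.730427
t=6: π = [0.2857, 0.2857, 0.2698, 0.1587], E[r] = 2.0635, γ^t·E[r] = 0.242768, running G = 5.973194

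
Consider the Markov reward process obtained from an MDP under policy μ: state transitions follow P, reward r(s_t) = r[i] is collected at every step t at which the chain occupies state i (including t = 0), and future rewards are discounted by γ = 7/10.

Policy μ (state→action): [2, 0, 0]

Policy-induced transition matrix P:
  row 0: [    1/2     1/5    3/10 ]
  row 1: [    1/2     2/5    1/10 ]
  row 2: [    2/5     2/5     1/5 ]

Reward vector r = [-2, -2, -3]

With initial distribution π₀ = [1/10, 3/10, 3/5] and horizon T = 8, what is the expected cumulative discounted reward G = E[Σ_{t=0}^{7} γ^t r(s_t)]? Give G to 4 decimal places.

G = -7.3160

t=0: π = [0.1000, 0.3000, 0.6000], E[r] = -2.6000, γ^t·E[r] = -2.600000, running G = -2.600000
t=1: π = [0.4400, 0.3800, 0.1800], E[r] = -2.1800, γ^t·E[r] = -1.526000, running G = -4.126000
t=2: π = [0.4820, 0.3120, 0.2060], E[r] = -2.2060, γ^t·E[r] = -1.080940, running G = -5.206940
t=3: π = [0.4794, 0.3036, 0.2170], E[r] = -2.2170, γ^t·E[r] = -0.760431, running G = -5.967371
t=4: π = [0.4783, 0.3041, 0.2176], E[r] = -2.2176, γ^t·E[r] = -0.532441, running G = -6.499812
t=5: π = [0.4782, 0.3043, 0.2174], E[r] = -2.2174, γ^t·E[r] = -0.372681, running G = -6.872493
t=6: π = [0.4783, 0.3044, 0.2174], E[r] = -2.2174, γ^t·E[r] = -0.260874, running G = -7.133367
t=7: π = [0.4783, 0.3043, 0.2174], E[r] = -2.2174, γ^t·E[r] = -0.182612, running G = -7.315979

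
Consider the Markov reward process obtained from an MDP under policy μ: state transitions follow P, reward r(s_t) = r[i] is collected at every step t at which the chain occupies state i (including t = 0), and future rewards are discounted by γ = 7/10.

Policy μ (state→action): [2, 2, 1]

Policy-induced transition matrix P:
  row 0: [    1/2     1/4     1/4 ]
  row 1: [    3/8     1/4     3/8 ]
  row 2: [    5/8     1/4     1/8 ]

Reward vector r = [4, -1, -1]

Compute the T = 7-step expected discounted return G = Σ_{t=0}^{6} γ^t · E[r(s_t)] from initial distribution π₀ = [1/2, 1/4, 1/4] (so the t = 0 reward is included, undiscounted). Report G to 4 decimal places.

t=0: π = [0.5000, 0.2500, 0.2500], E[r] = 1.5000, γ^t·E[r] = 1.500000, running G = 1.500000
t=1: π = [0.5000, 0.2500, 0.2500], E[r] = 1.5000, γ^t·E[r] = 1.050000, running G = 2.550000
t=2: π = [0.5000, 0.2500, 0.2500], E[r] = 1.5000, γ^t·E[r] = 0.735000, running G = 3.285000
t=3: π = [0.5000, 0.2500, 0.2500], E[r] = 1.5000, γ^t·E[r] = 0.514500, running G = 3.799500
t=4: π = [0.5000, 0.2500, 0.2500], E[r] = 1.5000, γ^t·E[r] = 0.360150, running G = 4.159650
t=5: π = [0.5000, 0.2500, 0.2500], E[r] = 1.5000, γ^t·E[r] = 0.252105, running G = 4.411755
t=6: π = [0.5000, 0.2500, 0.2500], E[r] = 1.5000, γ^t·E[r] = 0.176474, running G = 4.588229

G = 4.5882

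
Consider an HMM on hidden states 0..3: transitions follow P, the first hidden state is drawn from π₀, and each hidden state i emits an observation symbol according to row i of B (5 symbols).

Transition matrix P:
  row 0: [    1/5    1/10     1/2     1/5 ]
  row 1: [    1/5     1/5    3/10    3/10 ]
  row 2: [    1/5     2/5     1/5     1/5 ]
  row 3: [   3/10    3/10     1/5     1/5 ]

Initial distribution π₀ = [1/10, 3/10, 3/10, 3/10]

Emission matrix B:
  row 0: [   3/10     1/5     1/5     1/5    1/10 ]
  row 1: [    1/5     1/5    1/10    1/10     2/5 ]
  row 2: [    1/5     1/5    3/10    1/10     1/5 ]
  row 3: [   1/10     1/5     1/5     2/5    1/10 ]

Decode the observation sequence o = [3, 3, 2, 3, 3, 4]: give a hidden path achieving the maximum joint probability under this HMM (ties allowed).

path = [3, 0, 2, 3, 3, 1]

t=0: δ = [2.000e-02, 3.000e-02, 3.000e-02, 1.200e-01]  (obs o_0=3)
t=1: δ = [7.200e-03, 3.600e-03, 2.400e-03, 9.600e-03]  ψ = [3, 3, 3, 3]  (obs o_1=3)
t=2: δ = [5.760e-04, 2.880e-04, 1.080e-03, 3.840e-04]  ψ = [3, 3, 0, 3]  (obs o_2=2)
t=3: δ = [4.320e-05, 4.320e-05, 2.880e-05, 8.640e-05]  ψ = [2, 2, 0, 2]  (obs o_3=3)
t=4: δ = [5.184e-06, 2.592e-06, 2.160e-06, 6.912e-06]  ψ = [3, 3, 0, 3]  (obs o_4=3)
t=5: δ = [2.074e-07, 8.294e-07, 5.184e-07, 1.382e-07]  ψ = [3, 3, 0, 3]  (obs o_5=4)
backtrack: best end state = 1; path = [3, 0, 2, 3, 3, 1]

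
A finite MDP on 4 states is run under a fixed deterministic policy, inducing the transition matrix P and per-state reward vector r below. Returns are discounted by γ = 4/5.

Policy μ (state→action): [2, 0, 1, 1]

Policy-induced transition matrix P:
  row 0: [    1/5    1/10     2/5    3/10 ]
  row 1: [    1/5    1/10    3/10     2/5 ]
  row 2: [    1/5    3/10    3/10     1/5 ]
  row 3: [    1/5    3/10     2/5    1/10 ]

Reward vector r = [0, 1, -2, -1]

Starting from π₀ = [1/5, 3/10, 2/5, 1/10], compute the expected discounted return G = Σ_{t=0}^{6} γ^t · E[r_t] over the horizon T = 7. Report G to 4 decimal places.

G = -2.7108

t=0: π = [0.2000, 0.3000, 0.4000, 0.1000], E[r] = -0.6000, γ^t·E[r] = -0.600000, running G = -0.600000
t=1: π = [0.2000, 0.2000, 0.3300, 0.2700], E[r] = -0.7300, γ^t·E[r] = -0.584000, running G = -1.184000
t=2: π = [0.2000, 0.2200, 0.3470, 0.2330], E[r] = -0.7070, γ^t·E[r] = -0.452480, running G = -1.636480
t=3: π = [0.2000, 0.2160, 0.3433, 0.2407], E[r] = -0.7113, γ^t·E[r] = -0.364186, running G = -2.000666
t=4: π = [0.2000, 0.2168, 0.3441, 0.2391], E[r] = -0.7105, γ^t·E[r] = -0.291009, running G = -2.291674
t=5: π = [0.2000, 0.2166, 0.3439, 0.2394], E[r] = -0.7106, γ^t·E[r] = -0.232860, running G = -2.524534
t=6: π = [0.2000, 0.2167, 0.3439, 0.2394], E[r] = -0.7106, γ^t·E[r] = -0.186280, running G = -2.710814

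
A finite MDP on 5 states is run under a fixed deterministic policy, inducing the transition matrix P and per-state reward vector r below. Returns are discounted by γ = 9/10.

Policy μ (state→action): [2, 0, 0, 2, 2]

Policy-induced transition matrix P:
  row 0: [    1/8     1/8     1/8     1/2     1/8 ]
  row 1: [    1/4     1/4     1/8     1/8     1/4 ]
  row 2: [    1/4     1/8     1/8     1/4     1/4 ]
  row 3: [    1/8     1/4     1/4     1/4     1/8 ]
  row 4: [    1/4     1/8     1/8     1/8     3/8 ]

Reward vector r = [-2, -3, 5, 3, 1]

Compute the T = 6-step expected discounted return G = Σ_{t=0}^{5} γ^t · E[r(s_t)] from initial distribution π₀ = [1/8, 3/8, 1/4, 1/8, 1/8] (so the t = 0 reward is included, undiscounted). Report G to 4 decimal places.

G = 3.2072

t=0: π = [0.1250, 0.3750, 0.2500, 0.1250, 0.1250], E[r] = 0.3750, γ^t·E[r] = 0.375000, running G = 0.375000
t=1: π = [0.2188, 0.1875, 0.1406, 0.2188, 0.2344], E[r] = 0.5938, γ^t·E[r] = 0.534375, running G = 0.909375
t=2: π = [0.1953, 0.1758, 0.1523, 0.2520, 0.2246], E[r] = 0.8242, γ^t·E[r] = 0.667617, running G = 1.576992
t=3: π = [0.1941, 0.1785, 0.1565, 0.2488, 0.2222], E[r] = 0.8274, γ^t·E[r] = 0.603169, running G = 2.180161
t=4: π = [0.1946, 0.1784, 0.1561, 0.2484, 0.2224], E[r] = 0.8237, γ^t·E[r] = 0.540450, running G = 2.720611
t=5: π = [0.1946, 0.1784, 0.1561, 0.2486, 0.2224], E[r] = 0.8241, γ^t·E[r] = 0.486605, running G = 3.207216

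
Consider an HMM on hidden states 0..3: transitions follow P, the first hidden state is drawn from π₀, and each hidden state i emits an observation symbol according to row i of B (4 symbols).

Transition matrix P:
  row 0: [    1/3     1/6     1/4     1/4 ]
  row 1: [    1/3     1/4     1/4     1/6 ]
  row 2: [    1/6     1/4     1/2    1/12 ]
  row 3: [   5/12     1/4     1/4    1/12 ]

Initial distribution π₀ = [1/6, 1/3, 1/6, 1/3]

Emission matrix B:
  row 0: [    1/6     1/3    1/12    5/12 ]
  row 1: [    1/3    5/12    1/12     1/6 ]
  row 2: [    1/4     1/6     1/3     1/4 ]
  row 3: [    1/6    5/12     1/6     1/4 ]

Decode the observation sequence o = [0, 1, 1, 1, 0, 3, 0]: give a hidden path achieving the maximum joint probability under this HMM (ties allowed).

t=0: δ = [2.778e-02, 1.111e-01, 4.167e-02, 5.556e-02]  (obs o_0=0)
t=1: δ = [1.235e-02, 1.157e-02, 4.630e-03, 7.716e-03]  ψ = [1, 1, 1, 1]  (obs o_1=1)
t=2: δ = [1.372e-03, 1.206e-03, 5.144e-04, 1.286e-03]  ψ = [0, 1, 0, 0]  (obs o_2=1)
t=3: δ = [1.786e-04, 1.340e-04, 5.716e-05, 1.429e-04]  ψ = [3, 3, 0, 0]  (obs o_3=1)
t=4: δ = [9.923e-06, 1.191e-05, 1.116e-05, 7.442e-06]  ψ = [0, 3, 0, 0]  (obs o_4=0)
t=5: δ = [1.654e-06, 4.961e-07, 1.395e-06, 6.202e-07]  ψ = [1, 1, 2, 0]  (obs o_5=3)
t=6: δ = [9.188e-08, 1.163e-07, 1.744e-07, 6.891e-08]  ψ = [0, 2, 2, 0]  (obs o_6=0)
backtrack: best end state = 2; path = [1, 0, 3, 0, 2, 2, 2]

path = [1, 0, 3, 0, 2, 2, 2]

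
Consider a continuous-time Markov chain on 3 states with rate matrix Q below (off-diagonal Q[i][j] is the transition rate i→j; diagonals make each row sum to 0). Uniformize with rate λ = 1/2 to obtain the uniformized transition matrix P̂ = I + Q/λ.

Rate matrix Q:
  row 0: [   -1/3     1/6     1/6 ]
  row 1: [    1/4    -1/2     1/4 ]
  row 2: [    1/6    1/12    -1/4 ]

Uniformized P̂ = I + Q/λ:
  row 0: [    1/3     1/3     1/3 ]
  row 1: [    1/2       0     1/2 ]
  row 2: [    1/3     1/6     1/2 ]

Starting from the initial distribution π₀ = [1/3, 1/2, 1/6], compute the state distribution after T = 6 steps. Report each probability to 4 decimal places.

π = [0.3658, 0.1952, 0.4390]

t=0: π = [0.3333, 0.5000, 0.1667]
t=1: π = [0.4167, 0.1389, 0.4444]
t=2: π = [0.3565, 0.2130, 0.4306]
t=3: π = [0.3688, 0.1906, 0.4406]
t=4: π = [0.3651, 0.1964, 0.4385]
t=5: π = [0.3661, 0.1948, 0.4392]
t=6: π = [0.3658, 0.1952, 0.4390]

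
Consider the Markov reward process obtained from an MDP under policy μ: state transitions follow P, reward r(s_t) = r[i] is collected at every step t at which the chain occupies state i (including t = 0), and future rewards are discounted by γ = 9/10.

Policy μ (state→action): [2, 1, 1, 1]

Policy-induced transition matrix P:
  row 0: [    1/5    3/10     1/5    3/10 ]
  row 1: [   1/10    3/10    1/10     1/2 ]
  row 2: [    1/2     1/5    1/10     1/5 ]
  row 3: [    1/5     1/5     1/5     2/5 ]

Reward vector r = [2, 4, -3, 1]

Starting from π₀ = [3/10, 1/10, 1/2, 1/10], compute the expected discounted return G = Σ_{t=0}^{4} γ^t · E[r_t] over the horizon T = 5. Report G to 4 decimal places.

t=0: π = [0.3000, 0.1000, 0.5000, 0.1000], E[r] = -0.4000, γ^t·E[r] = -0.400000, running G = -0.400000
t=1: π = [0.3400, 0.2400, 0.1400, 0.2800], E[r] = 1.5000, γ^t·E[r] = 1.350000, running G = 0.950000
t=2: π = [0.2180, 0.2580, 0.1620, 0.3620], E[r] = 1.3440, γ^t·E[r] = 1.088640, running G = 2.038640
t=3: π = [0.2228, 0.2476, 0.1580, 0.3716], E[r] = 1.3336, γ^t·E[r] = 0.972194, running G = 3.010834
t=4: π = [0.2226, 0.2470, 0.1594, 0.3709], E[r] = 1.3260, γ^t·E[r] = 0.869989, running G = 3.880823

G = 3.8808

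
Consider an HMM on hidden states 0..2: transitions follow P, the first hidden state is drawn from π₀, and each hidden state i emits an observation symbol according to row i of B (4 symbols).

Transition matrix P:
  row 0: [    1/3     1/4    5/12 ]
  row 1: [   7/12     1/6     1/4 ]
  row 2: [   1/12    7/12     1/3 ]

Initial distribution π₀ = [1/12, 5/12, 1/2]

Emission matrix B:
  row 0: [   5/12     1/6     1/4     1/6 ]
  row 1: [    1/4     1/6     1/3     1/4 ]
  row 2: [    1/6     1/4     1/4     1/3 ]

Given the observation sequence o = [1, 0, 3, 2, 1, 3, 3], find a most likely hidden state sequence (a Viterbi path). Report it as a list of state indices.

t=0: δ = [1.389e-02, 6.944e-02, 1.250e-01]  (obs o_0=1)
t=1: δ = [1.688e-02, 1.823e-02, 6.944e-03]  ψ = [1, 2, 2]  (obs o_1=0)
t=2: δ = [1.772e-03, 1.055e-03, 2.344e-03]  ψ = [1, 0, 0]  (obs o_2=3)
t=3: δ = [1.538e-04, 4.558e-04, 1.954e-04]  ψ = [1, 2, 2]  (obs o_3=2)
t=4: δ = [4.432e-05, 1.899e-05, 2.849e-05]  ψ = [1, 2, 1]  (obs o_4=1)
t=5: δ = [2.462e-06, 4.155e-06, 6.155e-06]  ψ = [0, 2, 0]  (obs o_5=3)
t=6: δ = [4.039e-07, 8.976e-07, 6.839e-07]  ψ = [1, 2, 2]  (obs o_6=3)
backtrack: best end state = 1; path = [1, 0, 2, 1, 0, 2, 1]

path = [1, 0, 2, 1, 0, 2, 1]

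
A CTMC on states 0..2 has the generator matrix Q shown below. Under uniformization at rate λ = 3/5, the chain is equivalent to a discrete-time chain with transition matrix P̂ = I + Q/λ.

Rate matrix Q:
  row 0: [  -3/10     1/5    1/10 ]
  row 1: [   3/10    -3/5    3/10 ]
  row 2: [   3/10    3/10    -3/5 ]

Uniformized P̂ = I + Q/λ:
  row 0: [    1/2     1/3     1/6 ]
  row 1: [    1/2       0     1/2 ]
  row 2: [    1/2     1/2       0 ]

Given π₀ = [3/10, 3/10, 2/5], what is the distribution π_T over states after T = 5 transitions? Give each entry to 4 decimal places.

π = [0.5000, 0.2792, 0.2208]

t=0: π = [0.3000, 0.3000, 0.4000]
t=1: π = [0.5000, 0.3000, 0.2000]
t=2: π = [0.5000, 0.2667, 0.2333]
t=3: π = [0.5000, 0.2833, 0.2167]
t=4: π = [0.5000, 0.2750, 0.2250]
t=5: π = [0.5000, 0.2792, 0.2208]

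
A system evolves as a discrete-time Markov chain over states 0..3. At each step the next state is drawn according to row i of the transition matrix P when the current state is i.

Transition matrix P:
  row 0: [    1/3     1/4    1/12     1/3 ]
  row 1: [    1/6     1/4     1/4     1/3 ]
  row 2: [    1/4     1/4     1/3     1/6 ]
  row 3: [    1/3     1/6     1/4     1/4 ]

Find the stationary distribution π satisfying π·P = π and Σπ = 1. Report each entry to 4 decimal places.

Balance equations π_j = Σ_i π_i·P[i][j]:
  π_0 = 1/3·π_0 + 1/6·π_1 + 1/4·π_2 + 1/3·π_3
  π_1 = 1/4·π_0 + 1/4·π_1 + 1/4·π_2 + 1/6·π_3
  π_2 = 1/12·π_0 + 1/4·π_1 + 1/3·π_2 + 1/4·π_3
  normalize: π_0 + π_1 + π_2 + π_3 = 1
Solving the linear system gives exactly π = [401/1448, 329/1448, 161/724, 99/362].

π = [0.2769, 0.2272, 0.2224, 0.2735]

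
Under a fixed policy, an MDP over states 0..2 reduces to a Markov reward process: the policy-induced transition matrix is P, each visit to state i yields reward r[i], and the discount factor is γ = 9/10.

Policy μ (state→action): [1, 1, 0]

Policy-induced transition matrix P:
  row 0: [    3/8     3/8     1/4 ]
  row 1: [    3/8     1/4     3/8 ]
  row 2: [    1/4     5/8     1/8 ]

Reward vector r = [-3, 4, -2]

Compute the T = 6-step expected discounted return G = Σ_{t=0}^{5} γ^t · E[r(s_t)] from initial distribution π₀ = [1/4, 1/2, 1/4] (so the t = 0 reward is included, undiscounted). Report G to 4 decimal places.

G = 0.7252

t=0: π = [0.2500, 0.5000, 0.2500], E[r] = 0.7500, γ^t·E[r] = 0.750000, running G = 0.750000
t=1: π = [0.3438, 0.3750, 0.2813], E[r] = -0.0938, γ^t·E[r] = -0.084375, running G = 0.665625
t=2: π = [0.3398, 0.3984, 0.2617], E[r] = 0.0508, γ^t·E[r] = 0.041133, running G = 0.706758
t=3: π = [0.3423, 0.3906, 0.2671], E[r] = 0.0015, γ^t·E[r] = 0.001068, running G = 0.707826
t=4: π = [0.3416, 0.3929, 0.2654], E[r] = 0.0161, γ^t·E[r] = 0.010532, running G = 0.718358
t=5: π = [0.3418, 0.3922, 0.2659], E[r] = 0.0116, γ^t·E[r] = 0.006870, running G = 0.725228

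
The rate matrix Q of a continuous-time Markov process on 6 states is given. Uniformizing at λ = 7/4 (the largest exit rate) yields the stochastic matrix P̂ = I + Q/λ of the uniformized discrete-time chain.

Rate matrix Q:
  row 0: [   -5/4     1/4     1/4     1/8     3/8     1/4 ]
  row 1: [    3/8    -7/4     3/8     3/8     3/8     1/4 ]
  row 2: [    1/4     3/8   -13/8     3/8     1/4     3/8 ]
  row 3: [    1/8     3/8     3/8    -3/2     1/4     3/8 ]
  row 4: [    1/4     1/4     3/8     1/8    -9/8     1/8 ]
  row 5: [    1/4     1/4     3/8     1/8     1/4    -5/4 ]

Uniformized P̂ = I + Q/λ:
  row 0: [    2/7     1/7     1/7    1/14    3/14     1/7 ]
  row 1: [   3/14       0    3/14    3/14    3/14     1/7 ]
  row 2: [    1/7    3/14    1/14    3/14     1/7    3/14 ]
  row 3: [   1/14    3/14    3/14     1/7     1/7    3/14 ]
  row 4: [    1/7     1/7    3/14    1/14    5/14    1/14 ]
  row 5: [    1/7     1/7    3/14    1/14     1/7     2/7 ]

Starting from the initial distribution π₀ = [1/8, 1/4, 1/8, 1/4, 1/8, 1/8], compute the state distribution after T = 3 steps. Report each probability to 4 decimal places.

π = [0.1679, 0.1435, 0.1773, 0.1267, 0.2093, 0.1752]

t=0: π = [0.1250, 0.2500, 0.1250, 0.2500, 0.1250, 0.1250]
t=1: π = [0.1607, 0.1339, 0.1875, 0.1429, 0.1964, 0.1786]
t=2: π = [0.1652, 0.1473, 0.1760, 0.1276, 0.2060, 0.1779]
t=3: π = [0.1679, 0.1435, 0.1773, 0.1267, 0.2093, 0.1752]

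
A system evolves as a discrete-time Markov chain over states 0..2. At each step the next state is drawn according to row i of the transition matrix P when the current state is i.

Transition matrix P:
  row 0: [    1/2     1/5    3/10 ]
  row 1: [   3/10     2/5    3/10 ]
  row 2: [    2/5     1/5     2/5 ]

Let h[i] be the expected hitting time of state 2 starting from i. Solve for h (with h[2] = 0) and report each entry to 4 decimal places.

First-step conditioning: h[2] = 0; for i ≠ 2, h[i] = 1 + Σ_k P[i][k]·h[k].
  h[0] = 1 + 1/2·h[0] + 1/5·h[1]
  h[1] = 1 + 3/10·h[0] + 2/5·h[1]
Solving the 2×2 linear system over states ≠ 2 gives exactly h = [10/3, 10/3, 0] (h[2] = 0 is the target).

h = [3.3333, 3.3333, 0.0000]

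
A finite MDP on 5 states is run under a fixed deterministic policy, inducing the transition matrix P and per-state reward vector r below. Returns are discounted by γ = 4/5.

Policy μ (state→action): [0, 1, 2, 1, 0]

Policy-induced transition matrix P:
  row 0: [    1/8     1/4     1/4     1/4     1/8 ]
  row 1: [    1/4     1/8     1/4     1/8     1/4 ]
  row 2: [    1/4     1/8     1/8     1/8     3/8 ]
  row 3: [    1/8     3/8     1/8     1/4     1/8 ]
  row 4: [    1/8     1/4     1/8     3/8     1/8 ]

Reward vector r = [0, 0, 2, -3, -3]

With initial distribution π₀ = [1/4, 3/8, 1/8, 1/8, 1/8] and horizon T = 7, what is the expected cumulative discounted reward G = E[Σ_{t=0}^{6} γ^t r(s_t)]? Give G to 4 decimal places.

t=0: π = [0.2500, 0.3750, 0.1250, 0.1250, 0.1250], E[r] = -0.5000, γ^t·E[r] = -0.500000, running G = -0.500000
t=1: π = [0.1875, 0.2031, 0.2031, 0.2031, 0.2031], E[r] = -0.8125, γ^t·E[r] = -0.650000, running G = -1.150000
t=2: π = [0.1758, 0.2246, 0.1738, 0.2246, 0.2012], E[r] = -0.9297, γ^t·E[r] = -0.595000, running G = -1.745000
t=3: π = [0.1748, 0.2283, 0.1750, 0.2253, 0.1965], E[r] = -0.9155, γ^t·E[r] = -0.468750, running G = -2.213750
t=4: π = [0.1754, 0.2278, 0.1754, 0.2242, 0.1973], E[r] = -0.9136, γ^t·E[r] = -0.374200, running G = -2.587950
t=5: π = [0.1754, 0.2276, 0.1754, 0.2243, 0.1973], E[r] = -0.9140, γ^t·E[r] = -0.299488, running G = -2.887438
t=6: π = [0.1754, 0.2277, 0.1754, 0.2243, 0.1973], E[r] = -0.9140, γ^t·E[r] = -0.239603, running G = -3.127040

G = -3.1270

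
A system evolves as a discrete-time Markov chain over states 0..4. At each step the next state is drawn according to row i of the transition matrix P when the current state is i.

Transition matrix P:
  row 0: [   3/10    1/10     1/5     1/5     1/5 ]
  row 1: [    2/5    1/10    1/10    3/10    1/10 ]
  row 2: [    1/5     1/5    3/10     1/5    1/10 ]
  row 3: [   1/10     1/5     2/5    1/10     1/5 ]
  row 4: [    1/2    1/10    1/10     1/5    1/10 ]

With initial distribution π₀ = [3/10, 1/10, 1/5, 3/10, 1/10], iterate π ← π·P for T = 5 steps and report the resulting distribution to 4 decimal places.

t=0: π = [0.3000, 0.1000, 0.2000, 0.3000, 0.1000]
t=1: π = [0.2500, 0.1500, 0.2600, 0.1800, 0.1600]
t=2: π = [0.2850, 0.1440, 0.2310, 0.1970, 0.1430]
t=3: π = [0.2805, 0.1428, 0.2338, 0.1947, 0.1482]
t=4: π = [0.2816, 0.1429, 0.2332, 0.1948, 0.1475]
t=5: π = [0.2815, 0.1428, 0.2332, 0.1948, 0.1476]

π = [0.2815, 0.1428, 0.2332, 0.1948, 0.1476]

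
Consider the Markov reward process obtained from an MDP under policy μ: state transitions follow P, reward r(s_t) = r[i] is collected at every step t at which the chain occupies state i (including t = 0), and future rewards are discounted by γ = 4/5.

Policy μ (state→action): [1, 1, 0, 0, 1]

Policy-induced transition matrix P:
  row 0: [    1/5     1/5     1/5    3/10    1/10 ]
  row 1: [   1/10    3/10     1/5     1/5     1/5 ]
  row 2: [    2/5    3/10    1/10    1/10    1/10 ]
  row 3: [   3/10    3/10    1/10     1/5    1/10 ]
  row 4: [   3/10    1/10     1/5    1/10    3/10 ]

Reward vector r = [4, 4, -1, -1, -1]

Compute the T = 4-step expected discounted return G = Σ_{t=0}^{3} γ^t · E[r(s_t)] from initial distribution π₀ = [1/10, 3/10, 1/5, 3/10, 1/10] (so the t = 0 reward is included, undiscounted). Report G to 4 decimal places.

G = 3.9193

t=0: π = [0.1000, 0.3000, 0.2000, 0.3000, 0.1000], E[r] = 1.0000, γ^t·E[r] = 1.000000, running G = 1.000000
t=1: π = [0.2500, 0.2700, 0.1500, 0.1800, 0.1500], E[r] = 1.6000, γ^t·E[r] = 1.280000, running G = 2.280000
t=2: π = [0.2360, 0.2450, 0.1670, 0.1950, 0.1570], E[r] = 1.4050, γ^t·E[r] = 0.899200, running G = 3.179200
t=3: π = [0.2441, 0.2450, 0.1638, 0.1912, 0.1559], E[r] = 1.4455, γ^t·E[r] = 0.740096, running G = 3.919296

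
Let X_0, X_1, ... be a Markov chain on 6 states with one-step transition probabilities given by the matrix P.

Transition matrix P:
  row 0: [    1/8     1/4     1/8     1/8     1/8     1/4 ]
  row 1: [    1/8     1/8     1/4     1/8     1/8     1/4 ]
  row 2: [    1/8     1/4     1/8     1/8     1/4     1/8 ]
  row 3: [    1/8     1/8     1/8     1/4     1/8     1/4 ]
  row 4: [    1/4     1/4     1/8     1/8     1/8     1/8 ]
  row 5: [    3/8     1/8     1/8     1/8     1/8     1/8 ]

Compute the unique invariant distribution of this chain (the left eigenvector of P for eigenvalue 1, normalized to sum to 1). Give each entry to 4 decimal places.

Balance equations π_j = Σ_i π_i·P[i][j]:
  π_0 = 1/8·π_0 + 1/8·π_1 + 1/8·π_2 + 1/8·π_3 + 1/4·π_4 + 3/8·π_5
  π_1 = 1/4·π_0 + 1/8·π_1 + 1/4·π_2 + 1/8·π_3 + 1/4·π_4 + 1/8·π_5
  π_2 = 1/8·π_0 + 1/4·π_1 + 1/8·π_2 + 1/8·π_3 + 1/8·π_4 + 1/8·π_5
  π_3 = 1/8·π_0 + 1/8·π_1 + 1/8·π_2 + 1/4·π_3 + 1/8·π_4 + 1/8·π_5
  π_4 = 1/8·π_0 + 1/8·π_1 + 1/4·π_2 + 1/8·π_3 + 1/8·π_4 + 1/8·π_5
  normalize: π_0 + π_1 + π_2 + π_3 + π_4 + π_5 = 1
Solving the linear system gives exactly π = [2299/12075, 2237/12075, 1789/12075, 1/7, 1733/12075, 764/4025].

π = [0.1904, 0.1853, 0.1482, 0.1429, 0.1435, 0.1898]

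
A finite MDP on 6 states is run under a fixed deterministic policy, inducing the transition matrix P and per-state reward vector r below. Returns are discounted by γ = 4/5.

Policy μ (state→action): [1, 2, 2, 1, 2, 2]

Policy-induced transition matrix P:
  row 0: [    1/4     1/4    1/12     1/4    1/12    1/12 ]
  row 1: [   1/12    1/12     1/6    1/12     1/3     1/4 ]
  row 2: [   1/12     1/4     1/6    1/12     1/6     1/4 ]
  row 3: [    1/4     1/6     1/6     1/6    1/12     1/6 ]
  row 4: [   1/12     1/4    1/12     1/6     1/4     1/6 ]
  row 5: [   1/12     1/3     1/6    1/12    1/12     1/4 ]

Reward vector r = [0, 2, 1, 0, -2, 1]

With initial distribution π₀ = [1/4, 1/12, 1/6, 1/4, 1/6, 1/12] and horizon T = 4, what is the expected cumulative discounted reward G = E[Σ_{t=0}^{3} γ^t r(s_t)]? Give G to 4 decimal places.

G = 0.9348

t=0: π = [0.2500, 0.0833, 0.1667, 0.2500, 0.1667, 0.0833], E[r] = 0.0833, γ^t·E[r] = 0.083333, running G = 0.083333
t=1: π = [0.1667, 0.2222, 0.1319, 0.1597, 0.1458, 0.1736], E[r] = 0.4583, γ^t·E[r] = 0.366667, running G = 0.450000
t=2: π = [0.1377, 0.2141, 0.1406, 0.1366, 0.1742, 0.1968], E[r] = 0.4172, γ^t·E[r] = 0.267037, running G = 0.717037
t=3: π = [0.1291, 0.2193, 0.1407, 0.1322, 0.1776, 0.2011], E[r] = 0.4253, γ^t·E[r] = 0.217728, running G = 0.934765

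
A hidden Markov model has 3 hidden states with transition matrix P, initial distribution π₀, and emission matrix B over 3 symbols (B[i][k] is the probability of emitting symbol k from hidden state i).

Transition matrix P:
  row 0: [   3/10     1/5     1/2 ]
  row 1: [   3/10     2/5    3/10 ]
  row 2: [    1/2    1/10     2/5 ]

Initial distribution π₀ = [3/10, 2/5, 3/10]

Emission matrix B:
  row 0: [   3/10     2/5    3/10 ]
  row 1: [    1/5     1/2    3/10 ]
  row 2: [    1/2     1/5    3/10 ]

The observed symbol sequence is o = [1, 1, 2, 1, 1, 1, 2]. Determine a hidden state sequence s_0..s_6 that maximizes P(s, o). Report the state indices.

path = [1, 1, 1, 1, 1, 1, 1]

t=0: δ = [1.200e-01, 2.000e-01, 6.000e-02]  (obs o_0=1)
t=1: δ = [2.400e-02, 4.000e-02, 1.200e-02]  ψ = [1, 1, 0]  (obs o_1=1)
t=2: δ = [3.600e-03, 4.800e-03, 3.600e-03]  ψ = [1, 1, 0]  (obs o_2=2)
t=3: δ = [7.200e-04, 9.600e-04, 3.600e-04]  ψ = [2, 1, 0]  (obs o_3=1)
t=4: δ = [1.152e-04, 1.920e-04, 7.200e-05]  ψ = [1, 1, 0]  (obs o_4=1)
t=5: δ = [2.304e-05, 3.840e-05, 1.152e-05]  ψ = [1, 1, 0]  (obs o_5=1)
t=6: δ = [3.456e-06, 4.608e-06, 3.456e-06]  ψ = [1, 1, 0]  (obs o_6=2)
backtrack: best end state = 1; path = [1, 1, 1, 1, 1, 1, 1]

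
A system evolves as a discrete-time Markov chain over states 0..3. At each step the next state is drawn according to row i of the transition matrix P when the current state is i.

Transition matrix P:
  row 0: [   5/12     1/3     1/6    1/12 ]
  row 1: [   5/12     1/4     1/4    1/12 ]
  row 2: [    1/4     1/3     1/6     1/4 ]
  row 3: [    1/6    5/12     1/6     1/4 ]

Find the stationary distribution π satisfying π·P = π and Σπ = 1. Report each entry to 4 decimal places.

π = [0.3498, 0.3184, 0.1932, 0.1386]

Balance equations π_j = Σ_i π_i·P[i][j]:
  π_0 = 5/12·π_0 + 5/12·π_1 + 1/4·π_2 + 1/6·π_3
  π_1 = 1/3·π_0 + 1/4·π_1 + 1/3·π_2 + 5/12·π_3
  π_2 = 1/6·π_0 + 1/4·π_1 + 1/6·π_2 + 1/6·π_3
  normalize: π_0 + π_1 + π_2 + π_3 = 1
Solving the linear system gives exactly π = [545/1558, 248/779, 301/1558, 108/779].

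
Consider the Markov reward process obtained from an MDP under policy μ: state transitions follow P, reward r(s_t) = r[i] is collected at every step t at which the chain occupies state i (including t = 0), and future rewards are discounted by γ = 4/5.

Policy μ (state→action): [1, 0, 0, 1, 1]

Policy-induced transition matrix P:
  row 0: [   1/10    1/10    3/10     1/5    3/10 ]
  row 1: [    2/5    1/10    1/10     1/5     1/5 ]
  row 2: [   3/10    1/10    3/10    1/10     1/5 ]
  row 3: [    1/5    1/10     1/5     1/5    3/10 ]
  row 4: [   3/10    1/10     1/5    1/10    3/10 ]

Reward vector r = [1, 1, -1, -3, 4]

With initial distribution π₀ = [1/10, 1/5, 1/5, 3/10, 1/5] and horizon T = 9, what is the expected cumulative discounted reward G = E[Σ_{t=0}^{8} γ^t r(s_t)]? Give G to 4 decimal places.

G = 2.4039

t=0: π = [0.1000, 0.2000, 0.2000, 0.3000, 0.2000], E[r] = 0.0000, γ^t·E[r] = 0.000000, running G = 0.000000
t=1: π = [0.2700, 0.1000, 0.2100, 0.1600, 0.2600], E[r] = 0.7200, γ^t·E[r] = 0.576000, running G = 0.576000
t=2: π = [0.2400, 0.1000, 0.2380, 0.1530, 0.2690], E[r] = 0.7190, γ^t·E[r] = 0.460160, running G = 1.036160
t=3: π = [0.2467, 0.1000, 0.2378, 0.1493, 0.2662], E[r] = 0.7258, γ^t·E[r] = 0.371610, running G = 1.407770
t=4: π = [0.2457, 0.1000, 0.2385, 0.1496, 0.2662], E[r] = 0.7234, γ^t·E[r] = 0.296288, running G = 1.704058
t=5: π = [0.2459, 0.1000, 0.2384, 0.1495, 0.2662], E[r] = 0.7235, γ^t·E[r] = 0.237075, running G = 1.941133
t=6: π = [0.2459, 0.1000, 0.2384, 0.1495, 0.2662], E[r] = 0.7234, γ^t·E[r] = 0.189646, running G = 2.130779
t=7: π = [0.2459, 0.1000, 0.2384, 0.1495, 0.2662], E[r] = 0.7234, γ^t·E[r] = 0.151718, running G = 2.282497
t=8: π = [0.2459, 0.1000, 0.2384, 0.1495, 0.2662], E[r] = 0.7234, γ^t·E[r] = 0.121374, running G = 2.403871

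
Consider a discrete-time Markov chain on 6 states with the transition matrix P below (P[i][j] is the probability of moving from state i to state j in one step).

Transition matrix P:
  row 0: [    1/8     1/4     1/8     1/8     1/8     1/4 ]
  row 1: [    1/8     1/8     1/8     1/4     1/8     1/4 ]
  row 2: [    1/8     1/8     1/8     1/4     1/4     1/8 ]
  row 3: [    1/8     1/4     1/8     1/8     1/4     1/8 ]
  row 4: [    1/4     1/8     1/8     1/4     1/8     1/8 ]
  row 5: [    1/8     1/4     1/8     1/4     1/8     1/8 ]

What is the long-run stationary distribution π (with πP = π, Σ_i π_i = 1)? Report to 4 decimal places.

π = [0.1458, 0.1898, 0.1250, 0.2060, 0.1664, 0.1670]

Balance equations π_j = Σ_i π_i·P[i][j]:
  π_0 = 1/8·π_0 + 1/8·π_1 + 1/8·π_2 + 1/8·π_3 + 1/4·π_4 + 1/8·π_5
  π_1 = 1/4·π_0 + 1/8·π_1 + 1/8·π_2 + 1/4·π_3 + 1/8·π_4 + 1/4·π_5
  π_2 = 1/8·π_0 + 1/8·π_1 + 1/8·π_2 + 1/8·π_3 + 1/8·π_4 + 1/8·π_5
  π_3 = 1/8·π_0 + 1/4·π_1 + 1/4·π_2 + 1/8·π_3 + 1/4·π_4 + 1/4·π_5
  π_4 = 1/8·π_0 + 1/8·π_1 + 1/4·π_2 + 1/4·π_3 + 1/8·π_4 + 1/8·π_5
  normalize: π_0 + π_1 + π_2 + π_3 + π_4 + π_5 = 1
Solving the linear system gives exactly π = [673/4616, 2629/13848, 1/8, 951/4616, 96/577, 289/1731].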